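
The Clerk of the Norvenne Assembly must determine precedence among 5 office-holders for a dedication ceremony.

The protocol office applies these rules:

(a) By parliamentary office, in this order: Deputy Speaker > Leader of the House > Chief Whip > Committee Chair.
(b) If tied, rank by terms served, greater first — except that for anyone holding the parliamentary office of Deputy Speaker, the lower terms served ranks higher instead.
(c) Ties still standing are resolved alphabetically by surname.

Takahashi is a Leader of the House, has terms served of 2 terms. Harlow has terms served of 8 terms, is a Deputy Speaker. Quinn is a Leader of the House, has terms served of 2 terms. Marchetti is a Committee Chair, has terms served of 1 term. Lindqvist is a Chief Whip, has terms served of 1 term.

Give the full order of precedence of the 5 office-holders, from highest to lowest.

Harlow, Quinn, Takahashi, Lindqvist, Marchetti

By parliamentary office: Harlow (Deputy Speaker); then Quinn and Takahashi (Leader of the House); then Lindqvist (Chief Whip); then Marchetti (Committee Chair).
Quinn and Takahashi both have terms served 2 terms, so the next rule applies.
Among Quinn and Takahashi, alphabetically by surname: Quinn before Takahashi.
Full order: Harlow, Quinn, Takahashi, Lindqvist, Marchetti.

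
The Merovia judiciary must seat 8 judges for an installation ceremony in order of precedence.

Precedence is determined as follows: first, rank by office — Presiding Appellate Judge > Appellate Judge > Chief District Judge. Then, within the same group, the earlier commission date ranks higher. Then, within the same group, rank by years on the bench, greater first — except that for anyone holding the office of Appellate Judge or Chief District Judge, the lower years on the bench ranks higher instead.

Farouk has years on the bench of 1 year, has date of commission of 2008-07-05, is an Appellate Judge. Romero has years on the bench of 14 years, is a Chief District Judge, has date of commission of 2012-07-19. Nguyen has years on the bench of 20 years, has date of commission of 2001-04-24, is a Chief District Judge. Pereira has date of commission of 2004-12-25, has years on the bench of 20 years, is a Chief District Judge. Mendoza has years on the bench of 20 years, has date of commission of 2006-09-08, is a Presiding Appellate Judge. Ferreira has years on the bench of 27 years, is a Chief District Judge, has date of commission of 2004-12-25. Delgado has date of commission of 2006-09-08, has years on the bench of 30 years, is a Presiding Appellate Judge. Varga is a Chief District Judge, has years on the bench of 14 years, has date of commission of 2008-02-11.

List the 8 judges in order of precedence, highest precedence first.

Delgado, Mendoza, Farouk, Nguyen, Pereira, Ferreira, Varga, Romero

By office: Delgado and Mendoza (Presiding Appellate Judge); then Farouk (Appellate Judge); then Nguyen, Pereira, Ferreira, Varga and Romero (Chief District Judge).
Delgado and Mendoza both have date of commission 2006-09-08, so the next rule applies.
Among Delgado and Mendoza, by years on the bench (higher first): Delgado (30 years) before Mendoza (20 years).
Among Nguyen, Pereira, Ferreira, Varga and Romero, by date of commission (earlier first): Nguyen (2001-04-24) before Pereira and Ferreira (2004-12-25) before Varga (2008-02-11) before Romero (2012-07-19).
Among Pereira and Ferreira, by years on the bench (lower first) (reversed rule for this group): Pereira (20 years) before Ferreira (27 years).
Full order: Delgado, Mendoza, Farouk, Nguyen, Pereira, Ferreira, Varga, Romero.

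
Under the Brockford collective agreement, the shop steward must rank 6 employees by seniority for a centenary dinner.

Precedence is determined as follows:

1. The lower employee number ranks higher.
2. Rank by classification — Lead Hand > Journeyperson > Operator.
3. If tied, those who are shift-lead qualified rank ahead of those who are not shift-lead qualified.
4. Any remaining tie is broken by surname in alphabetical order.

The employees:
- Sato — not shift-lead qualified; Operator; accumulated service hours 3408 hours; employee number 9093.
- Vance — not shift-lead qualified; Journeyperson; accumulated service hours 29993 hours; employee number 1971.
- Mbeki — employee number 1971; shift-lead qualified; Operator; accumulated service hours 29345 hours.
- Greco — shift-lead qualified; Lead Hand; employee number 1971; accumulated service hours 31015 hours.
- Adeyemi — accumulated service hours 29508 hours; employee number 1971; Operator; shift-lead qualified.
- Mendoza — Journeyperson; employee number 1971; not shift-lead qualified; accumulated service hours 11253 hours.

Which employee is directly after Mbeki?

Sato

By employee number (lower first): Greco, Mendoza, Vance, Adeyemi and Mbeki (each 1971); then Sato (9093).
Among Greco, Mendoza, Vance, Adeyemi and Mbeki, by classification: Greco (Lead Hand) before Mendoza and Vance (Journeyperson) before Adeyemi and Mbeki (Operator).
Mendoza and Vance are each not shift-lead qualified, so the next rule applies.
Among Mendoza and Vance, alphabetically by surname: Mendoza before Vance.
Adeyemi and Mbeki are each shift-lead qualified, so the next rule applies.
Among Adeyemi and Mbeki, alphabetically by surname: Adeyemi before Mbeki.
Order: Greco, Mendoza, Vance, Adeyemi, Mbeki, Sato.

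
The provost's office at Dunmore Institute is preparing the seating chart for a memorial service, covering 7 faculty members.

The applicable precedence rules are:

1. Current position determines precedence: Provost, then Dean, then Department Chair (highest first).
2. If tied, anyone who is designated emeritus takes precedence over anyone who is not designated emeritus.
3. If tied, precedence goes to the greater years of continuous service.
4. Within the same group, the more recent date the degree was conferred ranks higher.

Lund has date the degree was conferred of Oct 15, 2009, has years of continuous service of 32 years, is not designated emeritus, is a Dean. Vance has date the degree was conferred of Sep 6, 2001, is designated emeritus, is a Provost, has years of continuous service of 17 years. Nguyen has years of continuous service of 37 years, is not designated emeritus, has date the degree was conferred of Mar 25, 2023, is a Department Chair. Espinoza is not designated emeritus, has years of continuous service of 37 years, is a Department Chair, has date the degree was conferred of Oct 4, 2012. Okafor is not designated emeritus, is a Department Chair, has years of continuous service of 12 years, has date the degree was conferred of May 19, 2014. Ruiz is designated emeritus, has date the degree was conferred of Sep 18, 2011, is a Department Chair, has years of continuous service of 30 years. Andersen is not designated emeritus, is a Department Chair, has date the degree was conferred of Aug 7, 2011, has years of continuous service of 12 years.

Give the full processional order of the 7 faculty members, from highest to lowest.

By current position: Vance (Provost); then Lund (Dean); then Ruiz, Nguyen, Espinoza, Okafor and Andersen (Department Chair).
Among Ruiz, Nguyen, Espinoza, Okafor and Andersen, designated emeritus before not designated emeritus: Ruiz (designated emeritus) before Nguyen, Espinoza, Okafor and Andersen (not designated emeritus).
Among Nguyen, Espinoza, Okafor and Andersen, by years of continuous service (higher first): Nguyen and Espinoza (37 years) before Okafor and Andersen (12 years).
Among Nguyen and Espinoza, by date the degree was conferred (later first): Nguyen (Mar 25, 2023) before Espinoza (Oct 4, 2012).
Among Okafor and Andersen, by date the degree was conferred (later first): Okafor (May 19, 2014) before Andersen (Aug 7, 2011).
Full order: Vance, Lund, Ruiz, Nguyen, Espinoza, Okafor, Andersen.

Vance, Lund, Ruiz, Nguyen, Espinoza, Okafor, Andersen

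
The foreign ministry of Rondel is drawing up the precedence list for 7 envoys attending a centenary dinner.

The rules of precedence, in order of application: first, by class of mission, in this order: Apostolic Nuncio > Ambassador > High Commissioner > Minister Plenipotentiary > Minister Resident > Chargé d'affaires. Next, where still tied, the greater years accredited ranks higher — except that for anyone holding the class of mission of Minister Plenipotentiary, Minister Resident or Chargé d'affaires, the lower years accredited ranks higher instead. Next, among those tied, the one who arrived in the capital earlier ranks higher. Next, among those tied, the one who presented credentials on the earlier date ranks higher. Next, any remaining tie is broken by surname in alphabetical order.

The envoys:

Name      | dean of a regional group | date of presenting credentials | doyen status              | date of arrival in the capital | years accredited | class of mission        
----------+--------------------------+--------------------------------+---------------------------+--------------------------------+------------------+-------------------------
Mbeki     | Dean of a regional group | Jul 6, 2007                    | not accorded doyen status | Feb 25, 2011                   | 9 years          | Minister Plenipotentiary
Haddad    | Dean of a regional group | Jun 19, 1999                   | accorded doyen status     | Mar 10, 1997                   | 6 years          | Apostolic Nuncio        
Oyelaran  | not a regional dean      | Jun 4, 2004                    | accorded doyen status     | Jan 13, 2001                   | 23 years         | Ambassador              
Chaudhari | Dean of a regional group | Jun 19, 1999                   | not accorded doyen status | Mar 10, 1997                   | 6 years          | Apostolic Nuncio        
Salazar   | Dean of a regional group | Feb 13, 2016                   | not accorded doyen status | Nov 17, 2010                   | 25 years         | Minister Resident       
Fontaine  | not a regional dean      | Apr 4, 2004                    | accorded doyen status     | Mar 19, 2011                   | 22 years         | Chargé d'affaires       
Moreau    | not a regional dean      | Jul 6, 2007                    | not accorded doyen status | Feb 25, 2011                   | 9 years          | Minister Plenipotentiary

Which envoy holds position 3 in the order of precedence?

Oyelaran

By class of mission: Chaudhari and Haddad (Apostolic Nuncio); then Oyelaran (Ambassador); then Mbeki and Moreau (Minister Plenipotentiary); then Salazar (Minister Resident); then Fontaine (Chargé d'affaires).
Chaudhari and Haddad both have years accredited 6 years, so the next rule applies.
Chaudhari and Haddad both have date of arrival in the capital Mar 10, 1997, so the next rule applies.
Chaudhari and Haddad both have date of presenting credentials Jun 19, 1999, so the next rule applies.
Among Chaudhari and Haddad, alphabetically by surname: Chaudhari before Haddad.
Mbeki and Moreau both have years accredited 9 years, so the next rule applies.
Mbeki and Moreau both have date of arrival in the capital Feb 25, 2011, so the next rule applies.
Mbeki and Moreau both have date of presenting credentials Jul 6, 2007, so the next rule applies.
Among Mbeki and Moreau, alphabetically by surname: Mbeki before Moreau.
Order: Chaudhari, Haddad, Oyelaran, Mbeki, Moreau, Salazar, Fontaine.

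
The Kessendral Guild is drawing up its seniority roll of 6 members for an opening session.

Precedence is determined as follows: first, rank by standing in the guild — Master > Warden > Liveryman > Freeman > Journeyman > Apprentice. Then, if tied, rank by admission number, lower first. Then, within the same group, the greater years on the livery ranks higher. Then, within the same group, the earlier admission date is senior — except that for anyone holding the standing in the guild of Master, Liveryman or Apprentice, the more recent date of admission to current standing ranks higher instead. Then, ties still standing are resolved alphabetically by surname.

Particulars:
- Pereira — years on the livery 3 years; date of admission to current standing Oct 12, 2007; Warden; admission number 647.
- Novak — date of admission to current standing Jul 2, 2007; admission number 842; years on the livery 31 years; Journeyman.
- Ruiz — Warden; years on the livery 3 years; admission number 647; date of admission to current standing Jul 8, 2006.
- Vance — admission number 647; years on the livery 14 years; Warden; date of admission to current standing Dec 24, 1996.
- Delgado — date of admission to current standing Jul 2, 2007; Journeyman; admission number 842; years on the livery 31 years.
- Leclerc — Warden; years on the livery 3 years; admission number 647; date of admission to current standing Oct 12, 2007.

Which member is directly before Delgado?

Pereira

By standing in the guild: Vance, Ruiz, Leclerc and Pereira (Warden); then Delgado and Novak (Journeyman).
Vance, Ruiz, Leclerc and Pereira all have admission number 647, so the next rule applies.
Among Vance, Ruiz, Leclerc and Pereira, by years on the livery (higher first): Vance (14 years) before Ruiz, Leclerc and Pereira (3 years).
Among Ruiz, Leclerc and Pereira, by date of admission to current standing (earlier first): Ruiz (Jul 8, 2006) before Leclerc and Pereira (Oct 12, 2007).
Among Leclerc and Pereira, alphabetically by surname: Leclerc before Pereira.
Delgado and Novak both have admission number 842, so the next rule applies.
Delgado and Novak both have years on the livery 31 years, so the next rule applies.
Delgado and Novak both have date of admission to current standing Jul 2, 2007, so the next rule applies.
Among Delgado and Novak, alphabetically by surname: Delgado before Novak.
Order: Vance, Ruiz, Leclerc, Pereira, Delgado, Novak.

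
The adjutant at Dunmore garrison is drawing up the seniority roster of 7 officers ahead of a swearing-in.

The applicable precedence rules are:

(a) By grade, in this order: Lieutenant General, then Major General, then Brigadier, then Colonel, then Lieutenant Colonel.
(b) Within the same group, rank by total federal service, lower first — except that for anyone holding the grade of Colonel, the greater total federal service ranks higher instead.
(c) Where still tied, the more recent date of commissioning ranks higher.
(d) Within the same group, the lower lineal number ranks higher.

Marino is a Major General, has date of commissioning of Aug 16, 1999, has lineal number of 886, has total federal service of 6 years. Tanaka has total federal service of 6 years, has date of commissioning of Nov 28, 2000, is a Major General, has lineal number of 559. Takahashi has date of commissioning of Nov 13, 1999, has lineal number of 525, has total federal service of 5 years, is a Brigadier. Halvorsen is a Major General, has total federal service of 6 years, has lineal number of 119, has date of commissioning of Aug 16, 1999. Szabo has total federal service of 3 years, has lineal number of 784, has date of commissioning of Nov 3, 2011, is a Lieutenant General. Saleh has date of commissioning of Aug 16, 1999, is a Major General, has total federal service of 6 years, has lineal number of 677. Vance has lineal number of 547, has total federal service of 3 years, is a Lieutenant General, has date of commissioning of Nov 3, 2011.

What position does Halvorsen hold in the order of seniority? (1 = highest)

By grade: Vance and Szabo (Lieutenant General); then Tanaka, Halvorsen, Saleh and Marino (Major General); then Takahashi (Brigadier).
Vance and Szabo both have total federal service 3 years, so the next rule applies.
Vance and Szabo both have date of commissioning Nov 3, 2011, so the next rule applies.
Among Vance and Szabo, by lineal number (lower first): Vance (547) before Szabo (784).
Tanaka, Halvorsen, Saleh and Marino all have total federal service 6 years, so the next rule applies.
Among Tanaka, Halvorsen, Saleh and Marino, by date of commissioning (later first): Tanaka (Nov 28, 2000) before Halvorsen, Saleh and Marino (Aug 16, 1999).
Among Halvorsen, Saleh and Marino, by lineal number (lower first): Halvorsen (119) before Saleh (677) before Marino (886).
Order: Vance, Szabo, Tanaka, Halvorsen, Saleh, Marino, Takahashi. So position 4.

4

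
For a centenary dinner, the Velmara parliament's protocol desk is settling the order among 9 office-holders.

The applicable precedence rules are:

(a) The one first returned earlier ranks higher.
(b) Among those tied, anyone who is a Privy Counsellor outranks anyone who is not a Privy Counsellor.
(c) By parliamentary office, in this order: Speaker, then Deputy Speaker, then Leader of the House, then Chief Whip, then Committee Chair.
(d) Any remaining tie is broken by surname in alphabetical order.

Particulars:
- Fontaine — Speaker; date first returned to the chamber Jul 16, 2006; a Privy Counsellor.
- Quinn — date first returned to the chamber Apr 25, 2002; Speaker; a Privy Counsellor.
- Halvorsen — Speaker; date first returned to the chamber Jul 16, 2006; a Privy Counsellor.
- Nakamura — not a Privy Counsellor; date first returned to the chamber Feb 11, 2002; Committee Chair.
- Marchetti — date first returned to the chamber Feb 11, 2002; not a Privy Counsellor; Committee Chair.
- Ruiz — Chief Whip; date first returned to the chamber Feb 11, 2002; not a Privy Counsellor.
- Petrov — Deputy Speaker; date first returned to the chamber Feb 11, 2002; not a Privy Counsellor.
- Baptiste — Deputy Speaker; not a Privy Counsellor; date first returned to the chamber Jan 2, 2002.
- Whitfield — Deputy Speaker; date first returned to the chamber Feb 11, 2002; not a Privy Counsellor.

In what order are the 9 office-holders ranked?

By date first returned to the chamber (earlier first): Baptiste (Jan 2, 2002); then Petrov, Whitfield, Ruiz, Marchetti and Nakamura (each Feb 11, 2002); then Quinn (Apr 25, 2002); then Fontaine and Halvorsen (both Jul 16, 2006).
Petrov, Whitfield, Ruiz, Marchetti and Nakamura are each not a Privy Counsellor, so the next rule applies.
Among Petrov, Whitfield, Ruiz, Marchetti and Nakamura, by parliamentary office: Petrov and Whitfield (Deputy Speaker) before Ruiz (Chief Whip) before Marchetti and Nakamura (Committee Chair).
Among Petrov and Whitfield, alphabetically by surname: Petrov before Whitfield.
Among Marchetti and Nakamura, alphabetically by surname: Marchetti before Nakamura.
Fontaine and Halvorsen are each a Privy Counsellor, so the next rule applies.
Fontaine and Halvorsen are each Speaker, so the next rule applies.
Among Fontaine and Halvorsen, alphabetically by surname: Fontaine before Halvorsen.
Full order: Baptiste, Petrov, Whitfield, Ruiz, Marchetti, Nakamura, Quinn, Fontaine, Halvorsen.

Baptiste, Petrov, Whitfield, Ruiz, Marchetti, Nakamura, Quinn, Fontaine, Halvorsen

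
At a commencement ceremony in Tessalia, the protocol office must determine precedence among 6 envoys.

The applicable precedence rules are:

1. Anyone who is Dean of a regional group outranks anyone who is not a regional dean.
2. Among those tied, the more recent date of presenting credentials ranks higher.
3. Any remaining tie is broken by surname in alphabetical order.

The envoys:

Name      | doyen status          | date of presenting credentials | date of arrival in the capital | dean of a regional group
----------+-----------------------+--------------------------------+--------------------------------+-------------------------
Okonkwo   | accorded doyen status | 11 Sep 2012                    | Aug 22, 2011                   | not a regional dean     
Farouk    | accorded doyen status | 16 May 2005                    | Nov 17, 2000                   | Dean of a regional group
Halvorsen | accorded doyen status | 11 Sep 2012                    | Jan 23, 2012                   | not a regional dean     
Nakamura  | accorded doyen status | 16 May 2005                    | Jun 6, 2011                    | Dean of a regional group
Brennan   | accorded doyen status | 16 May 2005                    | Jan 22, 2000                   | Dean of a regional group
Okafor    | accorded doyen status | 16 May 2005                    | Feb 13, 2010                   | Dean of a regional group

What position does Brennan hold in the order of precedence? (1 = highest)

1

By the first rule: Brennan, Farouk, Nakamura and Okafor (each Dean of a regional group); then Halvorsen and Okonkwo (both not a regional dean).
Brennan, Farouk, Nakamura and Okafor all have date of presenting credentials 16 May 2005, so the next rule applies.
Among Brennan, Farouk, Nakamura and Okafor, alphabetically by surname: Brennan before Farouk before Nakamura before Okafor.
Halvorsen and Okonkwo both have date of presenting credentials 11 Sep 2012, so the next rule applies.
Among Halvorsen and Okonkwo, alphabetically by surname: Halvorsen before Okonkwo.
Order: Brennan, Farouk, Nakamura, Okafor, Halvorsen, Okonkwo. So position 1.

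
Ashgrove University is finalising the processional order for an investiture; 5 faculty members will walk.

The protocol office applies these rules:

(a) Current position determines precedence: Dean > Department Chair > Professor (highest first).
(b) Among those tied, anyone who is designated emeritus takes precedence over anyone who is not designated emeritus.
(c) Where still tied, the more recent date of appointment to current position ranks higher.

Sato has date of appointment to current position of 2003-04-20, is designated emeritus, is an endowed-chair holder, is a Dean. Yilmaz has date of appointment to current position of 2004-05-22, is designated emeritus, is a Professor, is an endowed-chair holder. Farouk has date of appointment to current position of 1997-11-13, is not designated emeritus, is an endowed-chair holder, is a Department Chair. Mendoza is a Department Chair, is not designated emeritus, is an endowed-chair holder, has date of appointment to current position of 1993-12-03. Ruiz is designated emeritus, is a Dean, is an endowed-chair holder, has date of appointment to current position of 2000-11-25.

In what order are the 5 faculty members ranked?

By current position: Sato and Ruiz (Dean); then Farouk and Mendoza (Department Chair); then Yilmaz (Professor).
Sato and Ruiz are each designated emeritus, so the next rule applies.
Among Sato and Ruiz, by date of appointment to current position (later first): Sato (2003-04-20) before Ruiz (2000-11-25).
Farouk and Mendoza are each not designated emeritus, so the next rule applies.
Among Farouk and Mendoza, by date of appointment to current position (later first): Farouk (1997-11-13) before Mendoza (1993-12-03).
Full order: Sato, Ruiz, Farouk, Mendoza, Yilmaz.

Sato, Ruiz, Farouk, Mendoza, Yilmaz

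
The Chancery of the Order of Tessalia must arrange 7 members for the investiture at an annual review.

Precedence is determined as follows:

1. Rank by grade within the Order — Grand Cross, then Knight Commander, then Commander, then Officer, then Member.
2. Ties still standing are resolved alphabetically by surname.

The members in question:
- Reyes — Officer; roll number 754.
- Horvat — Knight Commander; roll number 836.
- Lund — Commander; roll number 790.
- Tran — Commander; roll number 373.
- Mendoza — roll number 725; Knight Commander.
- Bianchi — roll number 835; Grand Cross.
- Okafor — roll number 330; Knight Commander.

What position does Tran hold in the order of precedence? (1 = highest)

6

By grade within the Order: Bianchi (Grand Cross); then Horvat, Mendoza and Okafor (Knight Commander); then Lund and Tran (Commander); then Reyes (Officer).
Among Horvat, Mendoza and Okafor, alphabetically by surname: Horvat before Mendoza before Okafor.
Among Lund and Tran, alphabetically by surname: Lund before Tran.
Order: Bianchi, Horvat, Mendoza, Okafor, Lund, Tran, Reyes. So position 6.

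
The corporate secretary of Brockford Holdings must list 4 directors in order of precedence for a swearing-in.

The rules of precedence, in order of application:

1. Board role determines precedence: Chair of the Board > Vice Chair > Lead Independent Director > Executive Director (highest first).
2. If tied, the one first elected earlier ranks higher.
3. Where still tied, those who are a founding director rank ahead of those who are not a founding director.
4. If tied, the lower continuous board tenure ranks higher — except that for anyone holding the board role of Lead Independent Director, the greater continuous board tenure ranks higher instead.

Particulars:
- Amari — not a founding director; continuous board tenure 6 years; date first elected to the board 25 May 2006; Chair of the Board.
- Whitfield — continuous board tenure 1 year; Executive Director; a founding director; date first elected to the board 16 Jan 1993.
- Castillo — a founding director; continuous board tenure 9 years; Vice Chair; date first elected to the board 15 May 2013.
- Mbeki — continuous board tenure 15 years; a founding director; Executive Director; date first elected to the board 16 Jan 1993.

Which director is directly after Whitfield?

By board role: Amari (Chair of the Board); then Castillo (Vice Chair); then Whitfield and Mbeki (Executive Director).
Whitfield and Mbeki both have date first elected to the board 16 Jan 1993, so the next rule applies.
Whitfield and Mbeki are each a founding director, so the next rule applies.
Among Whitfield and Mbeki, by continuous board tenure (lower first): Whitfield (1 year) before Mbeki (15 years).
Order: Amari, Castillo, Whitfield, Mbeki.

Mbeki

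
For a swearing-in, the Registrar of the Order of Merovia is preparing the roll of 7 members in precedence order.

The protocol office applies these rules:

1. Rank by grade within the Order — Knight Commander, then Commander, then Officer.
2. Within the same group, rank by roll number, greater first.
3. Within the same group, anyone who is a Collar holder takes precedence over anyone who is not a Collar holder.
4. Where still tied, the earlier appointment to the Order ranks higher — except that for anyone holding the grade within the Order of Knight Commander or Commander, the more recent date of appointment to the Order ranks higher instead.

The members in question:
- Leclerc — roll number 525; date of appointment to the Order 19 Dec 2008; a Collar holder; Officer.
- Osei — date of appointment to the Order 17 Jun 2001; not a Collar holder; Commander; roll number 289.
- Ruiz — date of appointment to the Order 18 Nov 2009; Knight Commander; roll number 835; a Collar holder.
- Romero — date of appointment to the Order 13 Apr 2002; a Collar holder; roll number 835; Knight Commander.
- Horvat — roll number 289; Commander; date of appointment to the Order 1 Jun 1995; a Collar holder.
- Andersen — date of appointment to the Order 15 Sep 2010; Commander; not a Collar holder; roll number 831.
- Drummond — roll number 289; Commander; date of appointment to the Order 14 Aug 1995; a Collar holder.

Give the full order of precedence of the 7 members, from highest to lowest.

Ruiz, Romero, Andersen, Drummond, Horvat, Osei, Leclerc

By grade within the Order: Ruiz and Romero (Knight Commander); then Andersen, Drummond, Horvat and Osei (Commander); then Leclerc (Officer).
Ruiz and Romero both have roll number 835, so the next rule applies.
Ruiz and Romero are each a Collar holder, so the next rule applies.
Among Ruiz and Romero, by date of appointment to the Order (later first) (reversed rule for this group): Ruiz (18 Nov 2009) before Romero (13 Apr 2002).
Among Andersen, Drummond, Horvat and Osei, by roll number (higher first): Andersen (831) before Drummond, Horvat and Osei (289).
Among Drummond, Horvat and Osei, a Collar holder before not a Collar holder: Drummond and Horvat (a Collar holder) before Osei (not a Collar holder).
Among Drummond and Horvat, by date of appointment to the Order (later first) (reversed rule for this group): Drummond (14 Aug 1995) before Horvat (1 Jun 1995).
Full order: Ruiz, Romero, Andersen, Drummond, Horvat, Osei, Leclerc.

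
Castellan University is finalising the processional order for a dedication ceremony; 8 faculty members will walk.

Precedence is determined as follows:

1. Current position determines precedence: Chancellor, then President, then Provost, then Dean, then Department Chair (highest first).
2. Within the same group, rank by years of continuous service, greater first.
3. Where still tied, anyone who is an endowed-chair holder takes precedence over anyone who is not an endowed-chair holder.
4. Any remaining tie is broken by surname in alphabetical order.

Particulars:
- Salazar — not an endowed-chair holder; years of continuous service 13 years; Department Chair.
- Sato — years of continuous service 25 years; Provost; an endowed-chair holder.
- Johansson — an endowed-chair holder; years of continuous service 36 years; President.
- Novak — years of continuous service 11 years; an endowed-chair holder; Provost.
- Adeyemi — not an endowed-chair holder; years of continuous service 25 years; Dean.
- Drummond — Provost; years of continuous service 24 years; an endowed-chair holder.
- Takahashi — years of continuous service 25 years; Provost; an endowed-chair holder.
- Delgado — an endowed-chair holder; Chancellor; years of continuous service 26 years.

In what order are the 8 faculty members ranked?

By current position: Delgado (Chancellor); then Johansson (President); then Sato, Takahashi, Drummond and Novak (Provost); then Adeyemi (Dean); then Salazar (Department Chair).
Among Sato, Takahashi, Drummond and Novak, by years of continuous service (higher first): Sato and Takahashi (25 years) before Drummond (24 years) before Novak (11 years).
Sato and Takahashi are each an endowed-chair holder, so the next rule applies.
Among Sato and Takahashi, alphabetically by surname: Sato before Takahashi.
Full order: Delgado, Johansson, Sato, Takahashi, Drummond, Novak, Adeyemi, Salazar.

Delgado, Johansson, Sato, Takahashi, Drummond, Novak, Adeyemi, Salazar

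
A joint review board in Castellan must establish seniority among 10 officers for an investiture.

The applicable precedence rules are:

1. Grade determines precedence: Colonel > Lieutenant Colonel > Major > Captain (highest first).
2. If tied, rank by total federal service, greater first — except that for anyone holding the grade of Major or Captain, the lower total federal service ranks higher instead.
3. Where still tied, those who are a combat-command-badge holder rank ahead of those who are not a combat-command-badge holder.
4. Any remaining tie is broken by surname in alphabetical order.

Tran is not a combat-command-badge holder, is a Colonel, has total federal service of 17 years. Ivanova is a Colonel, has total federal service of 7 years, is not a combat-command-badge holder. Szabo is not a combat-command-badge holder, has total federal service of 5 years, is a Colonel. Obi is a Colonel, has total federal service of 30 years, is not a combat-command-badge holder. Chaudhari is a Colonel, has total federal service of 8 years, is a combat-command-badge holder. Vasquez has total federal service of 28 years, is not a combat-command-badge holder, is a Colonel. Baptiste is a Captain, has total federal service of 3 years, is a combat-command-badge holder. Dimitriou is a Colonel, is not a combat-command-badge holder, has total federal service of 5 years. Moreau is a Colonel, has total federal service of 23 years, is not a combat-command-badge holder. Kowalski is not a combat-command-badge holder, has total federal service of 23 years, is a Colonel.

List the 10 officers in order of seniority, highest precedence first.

By grade: Obi, Vasquez, Kowalski, Moreau, Tran, Chaudhari, Ivanova, Dimitriou and Szabo (Colonel); then Baptiste (Captain).
Among Obi, Vasquez, Kowalski, Moreau, Tran, Chaudhari, Ivanova, Dimitriou and Szabo, by total federal service (higher first): Obi (30 years) before Vasquez (28 years) before Kowalski and Moreau (23 years) before Tran (17 years) before Chaudhari (8 years) before Ivanova (7 years) before Dimitriou and Szabo (5 years).
Kowalski and Moreau are each not a combat-command-badge holder, so the next rule applies.
Among Kowalski and Moreau, alphabetically by surname: Kowalski before Moreau.
Dimitriou and Szabo are each not a combat-command-badge holder, so the next rule applies.
Among Dimitriou and Szabo, alphabetically by surname: Dimitriou before Szabo.
Full order: Obi, Vasquez, Kowalski, Moreau, Tran, Chaudhari, Ivanova, Dimitriou, Szabo, Baptiste.

Obi, Vasquez, Kowalski, Moreau, Tran, Chaudhari, Ivanova, Dimitriou, Szabo, Baptiste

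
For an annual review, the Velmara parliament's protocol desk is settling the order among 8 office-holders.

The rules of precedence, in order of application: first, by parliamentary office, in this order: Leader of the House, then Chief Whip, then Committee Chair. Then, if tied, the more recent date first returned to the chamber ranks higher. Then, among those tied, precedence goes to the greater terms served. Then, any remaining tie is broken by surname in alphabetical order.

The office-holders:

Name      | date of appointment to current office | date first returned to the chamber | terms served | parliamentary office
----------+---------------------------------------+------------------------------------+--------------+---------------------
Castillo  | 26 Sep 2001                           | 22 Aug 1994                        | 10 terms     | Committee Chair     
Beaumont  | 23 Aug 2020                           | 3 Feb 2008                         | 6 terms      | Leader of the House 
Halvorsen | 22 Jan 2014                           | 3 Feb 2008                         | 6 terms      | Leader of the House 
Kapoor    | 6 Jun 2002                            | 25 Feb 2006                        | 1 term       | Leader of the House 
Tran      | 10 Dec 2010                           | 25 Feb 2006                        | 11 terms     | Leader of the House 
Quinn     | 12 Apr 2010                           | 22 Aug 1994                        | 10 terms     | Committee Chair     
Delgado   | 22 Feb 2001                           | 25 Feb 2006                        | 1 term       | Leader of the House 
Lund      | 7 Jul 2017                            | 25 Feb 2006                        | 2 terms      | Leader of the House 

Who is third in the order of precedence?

Tran

By parliamentary office: Beaumont, Halvorsen, Tran, Lund, Delgado and Kapoor (Leader of the House); then Castillo and Quinn (Committee Chair).
Among Beaumont, Halvorsen, Tran, Lund, Delgado and Kapoor, by date first returned to the chamber (later first): Beaumont and Halvorsen (3 Feb 2008) before Tran, Lund, Delgado and Kapoor (25 Feb 2006).
Beaumont and Halvorsen both have terms served 6 terms, so the next rule applies.
Among Beaumont and Halvorsen, alphabetically by surname: Beaumont before Halvorsen.
Among Tran, Lund, Delgado and Kapoor, by terms served (higher first): Tran (11 terms) before Lund (2 terms) before Delgado and Kapoor (1 term).
Among Delgado and Kapoor, alphabetically by surname: Delgado before Kapoor.
Castillo and Quinn both have date first returned to the chamber 22 Aug 1994, so the next rule applies.
Castillo and Quinn both have terms served 10 terms, so the next rule applies.
Among Castillo and Quinn, alphabetically by surname: Castillo before Quinn.
Order: Beaumont, Halvorsen, Tran, Lund, Delgado, Kapoor, Castillo, Quinn.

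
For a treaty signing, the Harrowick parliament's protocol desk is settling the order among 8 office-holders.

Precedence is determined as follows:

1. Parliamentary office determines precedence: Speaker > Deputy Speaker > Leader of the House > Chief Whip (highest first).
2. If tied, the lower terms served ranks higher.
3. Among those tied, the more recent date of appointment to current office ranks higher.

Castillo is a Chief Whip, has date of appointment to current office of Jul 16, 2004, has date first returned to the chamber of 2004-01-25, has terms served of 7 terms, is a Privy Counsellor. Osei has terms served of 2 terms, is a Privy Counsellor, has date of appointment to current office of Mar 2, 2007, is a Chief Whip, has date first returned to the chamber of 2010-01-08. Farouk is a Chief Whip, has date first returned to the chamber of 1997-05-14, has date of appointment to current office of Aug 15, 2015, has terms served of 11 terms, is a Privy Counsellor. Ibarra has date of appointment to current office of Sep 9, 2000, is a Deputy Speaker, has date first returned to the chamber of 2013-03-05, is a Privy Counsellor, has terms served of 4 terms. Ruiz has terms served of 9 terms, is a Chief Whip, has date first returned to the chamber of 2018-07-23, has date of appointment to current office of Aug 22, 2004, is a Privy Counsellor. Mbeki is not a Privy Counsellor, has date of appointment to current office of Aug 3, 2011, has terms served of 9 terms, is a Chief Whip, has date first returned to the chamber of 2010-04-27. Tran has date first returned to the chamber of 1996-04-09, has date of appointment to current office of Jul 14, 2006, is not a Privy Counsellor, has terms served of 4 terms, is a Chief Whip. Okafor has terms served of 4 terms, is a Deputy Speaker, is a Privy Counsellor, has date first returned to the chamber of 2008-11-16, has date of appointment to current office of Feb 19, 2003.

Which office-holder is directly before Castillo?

Tran

By parliamentary office: Okafor and Ibarra (Deputy Speaker); then Osei, Tran, Castillo, Mbeki, Ruiz and Farouk (Chief Whip).
Okafor and Ibarra both have terms served 4 terms, so the next rule applies.
Among Okafor and Ibarra, by date of appointment to current office (later first): Okafor (Feb 19, 2003) before Ibarra (Sep 9, 2000).
Among Osei, Tran, Castillo, Mbeki, Ruiz and Farouk, by terms served (lower first): Osei (2 terms) before Tran (4 terms) before Castillo (7 terms) before Mbeki and Ruiz (9 terms) before Farouk (11 terms).
Among Mbeki and Ruiz, by date of appointment to current office (later first): Mbeki (Aug 3, 2011) before Ruiz (Aug 22, 2004).
Order: Okafor, Ibarra, Osei, Tran, Castillo, Mbeki, Ruiz, Farouk.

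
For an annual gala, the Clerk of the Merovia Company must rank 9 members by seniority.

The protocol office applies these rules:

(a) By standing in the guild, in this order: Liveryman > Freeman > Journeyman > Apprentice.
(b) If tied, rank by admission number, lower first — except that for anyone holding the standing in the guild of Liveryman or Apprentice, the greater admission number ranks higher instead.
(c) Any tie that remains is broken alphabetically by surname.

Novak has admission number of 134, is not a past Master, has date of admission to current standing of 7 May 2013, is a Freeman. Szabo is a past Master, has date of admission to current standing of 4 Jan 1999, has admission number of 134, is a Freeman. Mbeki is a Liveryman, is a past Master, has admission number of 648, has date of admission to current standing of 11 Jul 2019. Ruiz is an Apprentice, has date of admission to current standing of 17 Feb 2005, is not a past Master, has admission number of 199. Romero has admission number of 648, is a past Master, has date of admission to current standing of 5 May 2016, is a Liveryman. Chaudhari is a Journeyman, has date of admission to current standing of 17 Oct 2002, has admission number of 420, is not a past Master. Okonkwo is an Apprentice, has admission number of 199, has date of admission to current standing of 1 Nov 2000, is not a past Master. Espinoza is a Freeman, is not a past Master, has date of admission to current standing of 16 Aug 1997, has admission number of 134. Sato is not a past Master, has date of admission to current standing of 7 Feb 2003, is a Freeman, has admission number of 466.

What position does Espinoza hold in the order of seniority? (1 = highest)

By standing in the guild: Mbeki and Romero (Liveryman); then Espinoza, Novak, Szabo and Sato (Freeman); then Chaudhari (Journeyman); then Okonkwo and Ruiz (Apprentice).
Mbeki and Romero both have admission number 648, so the next rule applies.
Among Mbeki and Romero, alphabetically by surname: Mbeki before Romero.
Among Espinoza, Novak, Szabo and Sato, by admission number (lower first): Espinoza, Novak and Szabo (134) before Sato (466).
Among Espinoza, Novak and Szabo, alphabetically by surname: Espinoza before Novak before Szabo.
Okonkwo and Ruiz both have admission number 199, so the next rule applies.
Among Okonkwo and Ruiz, alphabetically by surname: Okonkwo before Ruiz.
Order: Mbeki, Romero, Espinoza, Novak, Szabo, Sato, Chaudhari, Okonkwo, Ruiz. So position 3.

3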